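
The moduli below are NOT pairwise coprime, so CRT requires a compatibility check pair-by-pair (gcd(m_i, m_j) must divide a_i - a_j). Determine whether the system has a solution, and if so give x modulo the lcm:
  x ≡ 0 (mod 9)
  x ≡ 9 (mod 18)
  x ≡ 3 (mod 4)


Moduli 9, 18, 4 are not pairwise coprime, so CRT works modulo lcm(m_i) when all pairwise compatibility conditions hold.
Pairwise compatibility: gcd(m_i, m_j) must divide a_i - a_j for every pair.
Merge one congruence at a time:
  Start: x ≡ 0 (mod 9).
  Combine with x ≡ 9 (mod 18): gcd(9, 18) = 9; 9 - 0 = 9, which IS divisible by 9, so compatible.
    Write x = 0 + 9·t and substitute into x ≡ 9 (mod 18): 9·t ≡ 9 − 0 = 9 (mod 18).
    Divide the congruence (and modulus) by g = 9: 1·t ≡ 1 (mod 2).
    So t ≡ 1 (mod 2).
    Then x = 0 + 9·1 = 9, valid modulo lcm(9, 18) = 18: x ≡ 9 (mod 18).
  Combine with x ≡ 3 (mod 4): gcd(18, 4) = 2; 3 - 9 = -6, which IS divisible by 2, so compatible.
    Write x = 9 + 18·t and substitute into x ≡ 3 (mod 4): 18·t ≡ 3 − 9 = -6 (mod 4).
    Divide the congruence (and modulus) by g = 2: 9·t ≡ -3 (mod 2).
    Reduce coefficients mod 2: 1·t ≡ 1 (mod 2).
    So t ≡ 1 (mod 2).
    Then x = 9 + 18·1 = 27, valid modulo lcm(18, 4) = 36: x ≡ 27 (mod 36).
Verify: 27 mod 9 = 0, 27 mod 18 = 9, 27 mod 4 = 3.

x ≡ 27 (mod 36).


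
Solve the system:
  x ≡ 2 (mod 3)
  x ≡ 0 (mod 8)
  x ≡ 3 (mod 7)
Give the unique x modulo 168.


Moduli 3, 8, 7 are pairwise coprime; by CRT there is a unique solution modulo M = 3 · 8 · 7 = 168.
Solve pairwise, accumulating the modulus:
  Start with x ≡ 2 (mod 3).
  Combine with x ≡ 0 (mod 8): since gcd(3, 8) = 1, we get a unique residue mod 24.
    Write x = 2 + 3·t and substitute into x ≡ 0 (mod 8): 3·t ≡ 0 − 2 = -2 (mod 8).
    Reduce coefficients mod 8: 3·t ≡ 6 (mod 8).
    The inverse of 3 mod 8 is 3 (since 3·3 = 9 = 1·8 + 1), so t ≡ 3·6 = 18 ≡ 2 (mod 8).
    Then x = 2 + 3·2 = 8, valid modulo lcm(3, 8) = 24: x ≡ 8 (mod 24).
  Combine with x ≡ 3 (mod 7): since gcd(24, 7) = 1, we get a unique residue mod 168.
    Write x = 8 + 24·t and substitute into x ≡ 3 (mod 7): 24·t ≡ 3 − 8 = -5 (mod 7).
    Reduce coefficients mod 7: 3·t ≡ 2 (mod 7).
    The inverse of 3 mod 7 is 5 (since 3·5 = 15 = 2·7 + 1), so t ≡ 5·2 = 10 ≡ 3 (mod 7).
    Then x = 8 + 24·3 = 80, valid modulo lcm(24, 7) = 168: x ≡ 80 (mod 168).
Verify: 80 mod 3 = 2 ✓, 80 mod 8 = 0 ✓, 80 mod 7 = 3 ✓.

x ≡ 80 (mod 168).


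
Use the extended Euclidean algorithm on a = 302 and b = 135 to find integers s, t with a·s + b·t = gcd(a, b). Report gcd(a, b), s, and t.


Euclidean algorithm on (302, 135) — divide until remainder is 0:
  302 = 2 · 135 + 32
  135 = 4 · 32 + 7
  32 = 4 · 7 + 4
  7 = 1 · 4 + 3
  4 = 1 · 3 + 1
  3 = 3 · 1 + 0
gcd(302, 135) = 1.
Track Bezout coefficients alongside the remainders: start with r₀ = 302 = a·1 + b·0 (s = 1, t = 0) and r₁ = 135 = a·0 + b·1 (s = 0, t = 1); each new remainder r_{k+1} = r_{k-1} − q_k·r_k inherits s_{k+1} = s_{k-1} − q_k·s_k, t_{k+1} = t_{k-1} − q_k·t_k, so r_k = a·s_k + b·t_k at every step:
  q = 2: r = 32, s = 1 − 2·0 = 1, t = 0 − 2·1 = -2  (check: 302·1 + 135·(-2) = 32)
  q = 4: r = 7, s = 0 − 4·1 = -4, t = 1 − 4·(-2) = 9  (check: 302·(-4) + 135·9 = 7)
  q = 4: r = 4, s = 1 − 4·(-4) = 17, t = -2 − 4·9 = -38  (check: 302·17 + 135·(-38) = 4)
  q = 1: r = 3, s = -4 − 1·17 = -21, t = 9 − 1·(-38) = 47  (check: 302·(-21) + 135·47 = 3)
  q = 1: r = 1, s = 17 − 1·(-21) = 38, t = -38 − 1·47 = -85  (check: 302·38 + 135·(-85) = 1)
The row with r = 1 (the gcd) gives the Bezout coefficients s = 38, t = -85.
Result: 302 · (38) + 135 · (-85) = 1.

gcd(302, 135) = 1; s = 38, t = -85 (check: 302·38 + 135·(-85) = 1).


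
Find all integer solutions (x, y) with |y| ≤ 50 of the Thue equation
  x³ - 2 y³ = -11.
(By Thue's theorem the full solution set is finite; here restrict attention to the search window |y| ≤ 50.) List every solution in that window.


The equation is x³ - 2y³ = -11. For fixed y, x³ = 2·y³ − 11, so a solution requires the RHS to be a perfect cube.
Strategy: iterate y from -50 to 50, compute RHS = 2·y³ − 11, and check whether it is a (positive or negative) perfect cube.
Check small values of y:
  y = 0: RHS = -11 is not a perfect cube.
  y = 1: RHS = -9 is not a perfect cube.
  y = -1: RHS = -13 is not a perfect cube.
  y = 2: RHS = 5 is not a perfect cube.
  y = -2: RHS = -27 = (-3)³ ⇒ x = -3 works.
  y = 3: RHS = 43 is not a perfect cube.
  y = -3: RHS = -65 is not a perfect cube.
Continuing the search up to |y| = 50 finds no further solutions beyond those listed.
Collected solutions: (-3, -2).

Solutions (with |y| ≤ 50): (-3, -2).


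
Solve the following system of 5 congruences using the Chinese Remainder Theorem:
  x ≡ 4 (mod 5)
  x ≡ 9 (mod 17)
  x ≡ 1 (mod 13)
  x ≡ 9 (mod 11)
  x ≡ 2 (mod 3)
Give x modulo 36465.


Product of moduli M = 5 · 17 · 13 · 11 · 3 = 36465.
Merge one congruence at a time:
  Start: x ≡ 4 (mod 5).
  Combine with x ≡ 9 (mod 17); new modulus lcm = 85.
    Write x = 4 + 5·t and substitute into x ≡ 9 (mod 17): 5·t ≡ 9 − 4 = 5 (mod 17).
    The inverse of 5 mod 17 is 7 (since 5·7 = 35 = 2·17 + 1), so t ≡ 7·5 = 35 ≡ 1 (mod 17).
    Then x = 4 + 5·1 = 9, valid modulo lcm(5, 17) = 85: x ≡ 9 (mod 85).
  Combine with x ≡ 1 (mod 13); new modulus lcm = 1105.
    Write x = 9 + 85·t and substitute into x ≡ 1 (mod 13): 85·t ≡ 1 − 9 = -8 (mod 13).
    Reduce coefficients mod 13: 7·t ≡ 5 (mod 13).
    The inverse of 7 mod 13 is 2 (since 7·2 = 14 = 1·13 + 1), so t ≡ 2·5 = 10 ≡ 10 (mod 13).
    Then x = 9 + 85·10 = 859, valid modulo lcm(85, 13) = 1105: x ≡ 859 (mod 1105).
  Combine with x ≡ 9 (mod 11); new modulus lcm = 12155.
    Write x = 859 + 1105·t and substitute into x ≡ 9 (mod 11): 1105·t ≡ 9 − 859 = -850 (mod 11).
    Reduce coefficients mod 11: 5·t ≡ 8 (mod 11).
    The inverse of 5 mod 11 is 9 (since 5·9 = 45 = 4·11 + 1), so t ≡ 9·8 = 72 ≡ 6 (mod 11).
    Then x = 859 + 1105·6 = 7489, valid modulo lcm(1105, 11) = 12155: x ≡ 7489 (mod 12155).
  Combine with x ≡ 2 (mod 3); new modulus lcm = 36465.
    Write x = 7489 + 12155·t and substitute into x ≡ 2 (mod 3): 12155·t ≡ 2 − 7489 = -7487 (mod 3).
    Reduce coefficients mod 3: 2·t ≡ 1 (mod 3).
    The inverse of 2 mod 3 is 2 (since 2·2 = 4 = 1·3 + 1), so t ≡ 2·1 = 2 ≡ 2 (mod 3).
    Then x = 7489 + 12155·2 = 31799, valid modulo lcm(12155, 3) = 36465: x ≡ 31799 (mod 36465).
Verify against each original: 31799 mod 5 = 4, 31799 mod 17 = 9, 31799 mod 13 = 1, 31799 mod 11 = 9, 31799 mod 3 = 2.

x ≡ 31799 (mod 36465).


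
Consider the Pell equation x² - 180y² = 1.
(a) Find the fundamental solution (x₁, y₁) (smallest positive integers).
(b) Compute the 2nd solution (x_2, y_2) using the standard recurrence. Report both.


Step 1: Find the fundamental solution (x₁, y₁) of x² - 180y² = 1.
  Expand √180 as a continued fraction. a₀ = ⌊√180⌋ = 13; iterate m_{k+1} = d_k·a_k − m_k, d_{k+1} = (180 − m_{k+1}²)/d_k, a_{k+1} = ⌊(a₀ + m_{k+1})/d_{k+1}⌋ (starting m₀ = 0, d₀ = 1), with convergents p_k = a_k·p_{k-1} + p_{k-2}, q_k = a_k·q_{k-1} + q_{k-2} (p₋₁ = 1, q₋₁ = 0):
  k = 0: a₀ = 13; p₀/q₀ = 13/1; p₀² − 180·q₀² = 169 − 180 = -11.
  k = 1: m = 13, d = 11, a = ⌊(13 + 13)/11⌋ = 2; p/q = (2·13 + 1)/(2·1 + 0) = 27/2; p² − 180·q² = 729 − 720 = 9.
  k = 2: m = 9, d = 9, a = ⌊(13 + 9)/9⌋ = 2; p/q = (2·27 + 13)/(2·2 + 1) = 67/5; p² − 180·q² = 4489 − 4500 = -11.
  k = 3: m = 9, d = 11, a = ⌊(13 + 9)/11⌋ = 2; p/q = (2·67 + 27)/(2·5 + 2) = 161/12; p² − 180·q² = 25921 − 25920 = 1.
  The first convergent with p² − 180·q² = 1 gives the fundamental solution (x₁, y₁) = (161, 12).
Step 2: Apply the recurrence (x_{n+1}, y_{n+1}) = (x₁x_n + 180y₁y_n, x₁y_n + y₁x_n) repeatedly.
  From (x_1, y_1) = (161, 12): x_2 = 161·161 + 180·12·12 = 51841; y_2 = 161·12 + 12·161 = 3864.
Step 3: Verify x_2² - 180·y_2² = 2687489281 - 2687489280 = 1 (should be 1). ✓

(x_1, y_1) = (161, 12); (x_2, y_2) = (51841, 3864).


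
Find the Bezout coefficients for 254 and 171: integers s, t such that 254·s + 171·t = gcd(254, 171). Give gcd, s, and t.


Euclidean algorithm on (254, 171) — divide until remainder is 0:
  254 = 1 · 171 + 83
  171 = 2 · 83 + 5
  83 = 16 · 5 + 3
  5 = 1 · 3 + 2
  3 = 1 · 2 + 1
  2 = 2 · 1 + 0
gcd(254, 171) = 1.
Track Bezout coefficients alongside the remainders: start with r₀ = 254 = a·1 + b·0 (s = 1, t = 0) and r₁ = 171 = a·0 + b·1 (s = 0, t = 1); each new remainder r_{k+1} = r_{k-1} − q_k·r_k inherits s_{k+1} = s_{k-1} − q_k·s_k, t_{k+1} = t_{k-1} − q_k·t_k, so r_k = a·s_k + b·t_k at every step:
  q = 1: r = 83, s = 1 − 1·0 = 1, t = 0 − 1·1 = -1  (check: 254·1 + 171·(-1) = 83)
  q = 2: r = 5, s = 0 − 2·1 = -2, t = 1 − 2·(-1) = 3  (check: 254·(-2) + 171·3 = 5)
  q = 16: r = 3, s = 1 − 16·(-2) = 33, t = -1 − 16·3 = -49  (check: 254·33 + 171·(-49) = 3)
  q = 1: r = 2, s = -2 − 1·33 = -35, t = 3 − 1·(-49) = 52  (check: 254·(-35) + 171·52 = 2)
  q = 1: r = 1, s = 33 − 1·(-35) = 68, t = -49 − 1·52 = -101  (check: 254·68 + 171·(-101) = 1)
The row with r = 1 (the gcd) gives the Bezout coefficients s = 68, t = -101.
Result: 254 · (68) + 171 · (-101) = 1.

gcd(254, 171) = 1; s = 68, t = -101 (check: 254·68 + 171·(-101) = 1).


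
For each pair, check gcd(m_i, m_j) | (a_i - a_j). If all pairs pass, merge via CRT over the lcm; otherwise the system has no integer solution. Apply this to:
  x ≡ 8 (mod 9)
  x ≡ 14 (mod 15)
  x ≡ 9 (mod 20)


Moduli 9, 15, 20 are not pairwise coprime, so CRT works modulo lcm(m_i) when all pairwise compatibility conditions hold.
Pairwise compatibility: gcd(m_i, m_j) must divide a_i - a_j for every pair.
Merge one congruence at a time:
  Start: x ≡ 8 (mod 9).
  Combine with x ≡ 14 (mod 15): gcd(9, 15) = 3; 14 - 8 = 6, which IS divisible by 3, so compatible.
    Write x = 8 + 9·t and substitute into x ≡ 14 (mod 15): 9·t ≡ 14 − 8 = 6 (mod 15).
    Divide the congruence (and modulus) by g = 3: 3·t ≡ 2 (mod 5).
    The inverse of 3 mod 5 is 2 (since 3·2 = 6 = 1·5 + 1), so t ≡ 2·2 = 4 ≡ 4 (mod 5).
    Then x = 8 + 9·4 = 44, valid modulo lcm(9, 15) = 45: x ≡ 44 (mod 45).
  Combine with x ≡ 9 (mod 20): gcd(45, 20) = 5; 9 - 44 = -35, which IS divisible by 5, so compatible.
    Write x = 44 + 45·t and substitute into x ≡ 9 (mod 20): 45·t ≡ 9 − 44 = -35 (mod 20).
    Divide the congruence (and modulus) by g = 5: 9·t ≡ -7 (mod 4).
    Reduce coefficients mod 4: 1·t ≡ 1 (mod 4).
    So t ≡ 1 (mod 4).
    Then x = 44 + 45·1 = 89, valid modulo lcm(45, 20) = 180: x ≡ 89 (mod 180).
Verify: 89 mod 9 = 8, 89 mod 15 = 14, 89 mod 20 = 9.

x ≡ 89 (mod 180).


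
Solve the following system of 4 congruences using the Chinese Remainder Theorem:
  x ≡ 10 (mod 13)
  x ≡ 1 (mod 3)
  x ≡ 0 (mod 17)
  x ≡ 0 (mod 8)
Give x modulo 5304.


Product of moduli M = 13 · 3 · 17 · 8 = 5304.
Merge one congruence at a time:
  Start: x ≡ 10 (mod 13).
  Combine with x ≡ 1 (mod 3); new modulus lcm = 39.
    Write x = 10 + 13·t and substitute into x ≡ 1 (mod 3): 13·t ≡ 1 − 10 = -9 (mod 3).
    Reduce coefficients mod 3: 1·t ≡ 0 (mod 3).
    So t ≡ 0 (mod 3).
    Then x = 10 + 13·0 = 10, valid modulo lcm(13, 3) = 39: x ≡ 10 (mod 39).
  Combine with x ≡ 0 (mod 17); new modulus lcm = 663.
    Write x = 10 + 39·t and substitute into x ≡ 0 (mod 17): 39·t ≡ 0 − 10 = -10 (mod 17).
    Reduce coefficients mod 17: 5·t ≡ 7 (mod 17).
    The inverse of 5 mod 17 is 7 (since 5·7 = 35 = 2·17 + 1), so t ≡ 7·7 = 49 ≡ 15 (mod 17).
    Then x = 10 + 39·15 = 595, valid modulo lcm(39, 17) = 663: x ≡ 595 (mod 663).
  Combine with x ≡ 0 (mod 8); new modulus lcm = 5304.
    Write x = 595 + 663·t and substitute into x ≡ 0 (mod 8): 663·t ≡ 0 − 595 = -595 (mod 8).
    Reduce coefficients mod 8: 7·t ≡ 5 (mod 8).
    The inverse of 7 mod 8 is 7 (since 7·7 = 49 = 6·8 + 1), so t ≡ 7·5 = 35 ≡ 3 (mod 8).
    Then x = 595 + 663·3 = 2584, valid modulo lcm(663, 8) = 5304: x ≡ 2584 (mod 5304).
Verify against each original: 2584 mod 13 = 10, 2584 mod 3 = 1, 2584 mod 17 = 0, 2584 mod 8 = 0.

x ≡ 2584 (mod 5304).


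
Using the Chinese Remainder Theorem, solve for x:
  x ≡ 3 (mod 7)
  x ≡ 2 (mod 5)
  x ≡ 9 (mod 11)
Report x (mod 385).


Moduli 7, 5, 11 are pairwise coprime; by CRT there is a unique solution modulo M = 7 · 5 · 11 = 385.
Solve pairwise, accumulating the modulus:
  Start with x ≡ 3 (mod 7).
  Combine with x ≡ 2 (mod 5): since gcd(7, 5) = 1, we get a unique residue mod 35.
    Write x = 3 + 7·t and substitute into x ≡ 2 (mod 5): 7·t ≡ 2 − 3 = -1 (mod 5).
    Reduce coefficients mod 5: 2·t ≡ 4 (mod 5).
    The inverse of 2 mod 5 is 3 (since 2·3 = 6 = 1·5 + 1), so t ≡ 3·4 = 12 ≡ 2 (mod 5).
    Then x = 3 + 7·2 = 17, valid modulo lcm(7, 5) = 35: x ≡ 17 (mod 35).
  Combine with x ≡ 9 (mod 11): since gcd(35, 11) = 1, we get a unique residue mod 385.
    Write x = 17 + 35·t and substitute into x ≡ 9 (mod 11): 35·t ≡ 9 − 17 = -8 (mod 11).
    Reduce coefficients mod 11: 2·t ≡ 3 (mod 11).
    The inverse of 2 mod 11 is 6 (since 2·6 = 12 = 1·11 + 1), so t ≡ 6·3 = 18 ≡ 7 (mod 11).
    Then x = 17 + 35·7 = 262, valid modulo lcm(35, 11) = 385: x ≡ 262 (mod 385).
Verify: 262 mod 7 = 3 ✓, 262 mod 5 = 2 ✓, 262 mod 11 = 9 ✓.

x ≡ 262 (mod 385).


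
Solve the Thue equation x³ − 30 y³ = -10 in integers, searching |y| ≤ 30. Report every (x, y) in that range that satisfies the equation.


The equation is x³ - 30y³ = -10. For fixed y, x³ = 30·y³ − 10, so a solution requires the RHS to be a perfect cube.
Strategy: iterate y from -30 to 30, compute RHS = 30·y³ − 10, and check whether it is a (positive or negative) perfect cube.
Check small values of y:
  y = 0: RHS = -10 is not a perfect cube.
  y = 1: RHS = 20 is not a perfect cube.
  y = -1: RHS = -40 is not a perfect cube.
  y = 2: RHS = 230 is not a perfect cube.
  y = -2: RHS = -250 is not a perfect cube.
  y = 3: RHS = 800 is not a perfect cube.
  y = -3: RHS = -820 is not a perfect cube.
Continuing the search up to |y| = 30 finds no solutions either.
No (x, y) in the scanned range satisfies the equation.

No integer solutions with |y| ≤ 30.


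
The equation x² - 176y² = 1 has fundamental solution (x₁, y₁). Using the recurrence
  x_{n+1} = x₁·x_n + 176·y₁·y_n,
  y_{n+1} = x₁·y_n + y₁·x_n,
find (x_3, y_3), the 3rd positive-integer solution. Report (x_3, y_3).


Step 1: Find the fundamental solution (x₁, y₁) of x² - 176y² = 1.
  Expand √176 as a continued fraction. a₀ = ⌊√176⌋ = 13; iterate m_{k+1} = d_k·a_k − m_k, d_{k+1} = (176 − m_{k+1}²)/d_k, a_{k+1} = ⌊(a₀ + m_{k+1})/d_{k+1}⌋ (starting m₀ = 0, d₀ = 1), with convergents p_k = a_k·p_{k-1} + p_{k-2}, q_k = a_k·q_{k-1} + q_{k-2} (p₋₁ = 1, q₋₁ = 0):
  k = 0: a₀ = 13; p₀/q₀ = 13/1; p₀² − 176·q₀² = 169 − 176 = -7.
  k = 1: m = 13, d = 7, a = ⌊(13 + 13)/7⌋ = 3; p/q = (3·13 + 1)/(3·1 + 0) = 40/3; p² − 176·q² = 1600 − 1584 = 16.
  k = 2: m = 8, d = 16, a = ⌊(13 + 8)/16⌋ = 1; p/q = (1·40 + 13)/(1·3 + 1) = 53/4; p² − 176·q² = 2809 − 2816 = -7.
  k = 3: m = 8, d = 7, a = ⌊(13 + 8)/7⌋ = 3; p/q = (3·53 + 40)/(3·4 + 3) = 199/15; p² − 176·q² = 39601 − 39600 = 1.
  The first convergent with p² − 176·q² = 1 gives the fundamental solution (x₁, y₁) = (199, 15).
Step 2: Apply the recurrence (x_{n+1}, y_{n+1}) = (x₁x_n + 176y₁y_n, x₁y_n + y₁x_n) repeatedly.
  From (x_1, y_1) = (199, 15): x_2 = 199·199 + 176·15·15 = 79201; y_2 = 199·15 + 15·199 = 5970.
  From (x_2, y_2) = (79201, 5970): x_3 = 199·79201 + 176·15·5970 = 31521799; y_3 = 199·5970 + 15·79201 = 2376045.
Step 3: Verify x_3² - 176·y_3² = 993623812196401 - 993623812196400 = 1 (should be 1). ✓

(x_1, y_1) = (199, 15); (x_3, y_3) = (31521799, 2376045).


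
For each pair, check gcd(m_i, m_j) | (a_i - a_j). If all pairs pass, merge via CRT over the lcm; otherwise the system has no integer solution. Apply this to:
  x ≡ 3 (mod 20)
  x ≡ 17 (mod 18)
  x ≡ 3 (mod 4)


Moduli 20, 18, 4 are not pairwise coprime, so CRT works modulo lcm(m_i) when all pairwise compatibility conditions hold.
Pairwise compatibility: gcd(m_i, m_j) must divide a_i - a_j for every pair.
Merge one congruence at a time:
  Start: x ≡ 3 (mod 20).
  Combine with x ≡ 17 (mod 18): gcd(20, 18) = 2; 17 - 3 = 14, which IS divisible by 2, so compatible.
    Write x = 3 + 20·t and substitute into x ≡ 17 (mod 18): 20·t ≡ 17 − 3 = 14 (mod 18).
    Divide the congruence (and modulus) by g = 2: 10·t ≡ 7 (mod 9).
    Reduce coefficients mod 9: 1·t ≡ 7 (mod 9).
    So t ≡ 7 (mod 9).
    Then x = 3 + 20·7 = 143, valid modulo lcm(20, 18) = 180: x ≡ 143 (mod 180).
  Combine with x ≡ 3 (mod 4): gcd(180, 4) = 4; 3 - 143 = -140, which IS divisible by 4, so compatible.
    Write x = 143 + 180·t and substitute into x ≡ 3 (mod 4): 180·t ≡ 3 − 143 = -140 (mod 4).
    Divide the congruence (and modulus) by g = 4: 45·t ≡ -35 (mod 1).
    Modulo 1 every t works; take t = 0.
    Then x = 143 + 180·0 = 143, valid modulo lcm(180, 4) = 180: x ≡ 143 (mod 180).
Verify: 143 mod 20 = 3, 143 mod 18 = 17, 143 mod 4 = 3.

x ≡ 143 (mod 180).


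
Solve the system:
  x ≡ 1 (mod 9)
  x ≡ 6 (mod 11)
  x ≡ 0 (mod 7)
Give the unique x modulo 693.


Moduli 9, 11, 7 are pairwise coprime; by CRT there is a unique solution modulo M = 9 · 11 · 7 = 693.
Solve pairwise, accumulating the modulus:
  Start with x ≡ 1 (mod 9).
  Combine with x ≡ 6 (mod 11): since gcd(9, 11) = 1, we get a unique residue mod 99.
    Write x = 1 + 9·t and substitute into x ≡ 6 (mod 11): 9·t ≡ 6 − 1 = 5 (mod 11).
    The inverse of 9 mod 11 is 5 (since 9·5 = 45 = 4·11 + 1), so t ≡ 5·5 = 25 ≡ 3 (mod 11).
    Then x = 1 + 9·3 = 28, valid modulo lcm(9, 11) = 99: x ≡ 28 (mod 99).
  Combine with x ≡ 0 (mod 7): since gcd(99, 7) = 1, we get a unique residue mod 693.
    Write x = 28 + 99·t and substitute into x ≡ 0 (mod 7): 99·t ≡ 0 − 28 = -28 (mod 7).
    Reduce coefficients mod 7: 1·t ≡ 0 (mod 7).
    So t ≡ 0 (mod 7).
    Then x = 28 + 99·0 = 28, valid modulo lcm(99, 7) = 693: x ≡ 28 (mod 693).
Verify: 28 mod 9 = 1 ✓, 28 mod 11 = 6 ✓, 28 mod 7 = 0 ✓.

x ≡ 28 (mod 693).


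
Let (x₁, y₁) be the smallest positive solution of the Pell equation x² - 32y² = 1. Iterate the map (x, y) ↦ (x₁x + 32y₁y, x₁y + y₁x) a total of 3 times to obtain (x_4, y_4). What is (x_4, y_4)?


Step 1: Find the fundamental solution (x₁, y₁) of x² - 32y² = 1.
  Expand √32 as a continued fraction. a₀ = ⌊√32⌋ = 5; iterate m_{k+1} = d_k·a_k − m_k, d_{k+1} = (32 − m_{k+1}²)/d_k, a_{k+1} = ⌊(a₀ + m_{k+1})/d_{k+1}⌋ (starting m₀ = 0, d₀ = 1), with convergents p_k = a_k·p_{k-1} + p_{k-2}, q_k = a_k·q_{k-1} + q_{k-2} (p₋₁ = 1, q₋₁ = 0):
  k = 0: a₀ = 5; p₀/q₀ = 5/1; p₀² − 32·q₀² = 25 − 32 = -7.
  k = 1: m = 5, d = 7, a = ⌊(5 + 5)/7⌋ = 1; p/q = (1·5 + 1)/(1·1 + 0) = 6/1; p² − 32·q² = 36 − 32 = 4.
  k = 2: m = 2, d = 4, a = ⌊(5 + 2)/4⌋ = 1; p/q = (1·6 + 5)/(1·1 + 1) = 11/2; p² − 32·q² = 121 − 128 = -7.
  k = 3: m = 2, d = 7, a = ⌊(5 + 2)/7⌋ = 1; p/q = (1·11 + 6)/(1·2 + 1) = 17/3; p² − 32·q² = 289 − 288 = 1.
  The first convergent with p² − 32·q² = 1 gives the fundamental solution (x₁, y₁) = (17, 3).
Step 2: Apply the recurrence (x_{n+1}, y_{n+1}) = (x₁x_n + 32y₁y_n, x₁y_n + y₁x_n) repeatedly.
  From (x_1, y_1) = (17, 3): x_2 = 17·17 + 32·3·3 = 577; y_2 = 17·3 + 3·17 = 102.
  From (x_2, y_2) = (577, 102): x_3 = 17·577 + 32·3·102 = 19601; y_3 = 17·102 + 3·577 = 3465.
  From (x_3, y_3) = (19601, 3465): x_4 = 17·19601 + 32·3·3465 = 665857; y_4 = 17·3465 + 3·19601 = 117708.
Step 3: Verify x_4² - 32·y_4² = 443365544449 - 443365544448 = 1 (should be 1). ✓

(x_1, y_1) = (17, 3); (x_4, y_4) = (665857, 117708).


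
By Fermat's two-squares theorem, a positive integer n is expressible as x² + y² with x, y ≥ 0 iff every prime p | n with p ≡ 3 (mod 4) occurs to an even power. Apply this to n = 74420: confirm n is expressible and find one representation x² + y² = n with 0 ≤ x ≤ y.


Step 1: Factor n = 74420 = 2^2 · 5 · 61^2.
Step 2: Check the mod-4 condition on each prime factor: 2 = 2 (special); 5 ≡ 1 (mod 4), exponent 1; 61 ≡ 1 (mod 4), exponent 2.
All primes ≡ 3 (mod 4) appear to even exponent (or don't appear), so by the two-squares theorem n IS expressible as a sum of two squares.
Step 3: Build a representation. Group n = k² · m with k = 2 and m = 5 · 61 · 61 = 18605 (a product of primes ≡ 1 (mod 4)); a representation of m scales to one of n via (k·x)² + (k·y)² = k²(x² + y²). Each prime p ≡ 1 (mod 4) is itself a sum of two squares; find a² by testing p − a² for a perfect square:
  5: 5 − 1² = 4 = 2² ⇒ 5 = 1² + 2².
  61: 61 − 1² = 60, 61 − 2² = 57, 61 − 3² = 52, 61 − 4² = 45, 61 − 5² = 36 = 6² ⇒ 61 = 5² + 6².
  Combine using the Brahmagupta–Fibonacci identity (a² + b²)(c² + d²) = (ac − bd)² + (ad + bc)² = (ac + bd)² + (ad − bc)²:
  5 · 61 = 305: from (1² + 2²)(5² + 6²), take (1·5 − 2·6, 1·6 + 2·5) = (5 − 12, 6 + 10) = (-7, 16); dropping signs (only squares matter) gives (7, 16); check 7² + 16² = 49 + 256 = 305 ✓.
  305 · 61 = 18605: from (7² + 16²)(5² + 6²), take (7·5 − 16·6, 7·6 + 16·5) = (35 − 96, 42 + 80) = (-61, 122); dropping signs (only squares matter) gives (61, 122); check 61² + 122² = 3721 + 14884 = 18605 ✓.
  Scale by k = 2: (2·61, 2·122) = (122, 244).
Step 4: Order so x ≤ y and verify: 122² + 244² = 14884 + 59536 = 74420 = n. ✓

n = 74420 = 122² + 244² (one valid representation with x ≤ y).


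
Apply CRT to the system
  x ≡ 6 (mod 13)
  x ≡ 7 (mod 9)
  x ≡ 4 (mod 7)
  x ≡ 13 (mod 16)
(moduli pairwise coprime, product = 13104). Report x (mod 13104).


Product of moduli M = 13 · 9 · 7 · 16 = 13104.
Merge one congruence at a time:
  Start: x ≡ 6 (mod 13).
  Combine with x ≡ 7 (mod 9); new modulus lcm = 117.
    Write x = 6 + 13·t and substitute into x ≡ 7 (mod 9): 13·t ≡ 7 − 6 = 1 (mod 9).
    Reduce coefficients mod 9: 4·t ≡ 1 (mod 9).
    The inverse of 4 mod 9 is 7 (since 4·7 = 28 = 3·9 + 1), so t ≡ 7·1 = 7 ≡ 7 (mod 9).
    Then x = 6 + 13·7 = 97, valid modulo lcm(13, 9) = 117: x ≡ 97 (mod 117).
  Combine with x ≡ 4 (mod 7); new modulus lcm = 819.
    Write x = 97 + 117·t and substitute into x ≡ 4 (mod 7): 117·t ≡ 4 − 97 = -93 (mod 7).
    Reduce coefficients mod 7: 5·t ≡ 5 (mod 7).
    The inverse of 5 mod 7 is 3 (since 5·3 = 15 = 2·7 + 1), so t ≡ 3·5 = 15 ≡ 1 (mod 7).
    Then x = 97 + 117·1 = 214, valid modulo lcm(117, 7) = 819: x ≡ 214 (mod 819).
  Combine with x ≡ 13 (mod 16); new modulus lcm = 13104.
    Write x = 214 + 819·t and substitute into x ≡ 13 (mod 16): 819·t ≡ 13 − 214 = -201 (mod 16).
    Reduce coefficients mod 16: 3·t ≡ 7 (mod 16).
    The inverse of 3 mod 16 is 11 (since 3·11 = 33 = 2·16 + 1), so t ≡ 11·7 = 77 ≡ 13 (mod 16).
    Then x = 214 + 819·13 = 10861, valid modulo lcm(819, 16) = 13104: x ≡ 10861 (mod 13104).
Verify against each original: 10861 mod 13 = 6, 10861 mod 9 = 7, 10861 mod 7 = 4, 10861 mod 16 = 13.

x ≡ 10861 (mod 13104).


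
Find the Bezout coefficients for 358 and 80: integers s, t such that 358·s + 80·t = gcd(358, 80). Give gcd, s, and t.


Euclidean algorithm on (358, 80) — divide until remainder is 0:
  358 = 4 · 80 + 38
  80 = 2 · 38 + 4
  38 = 9 · 4 + 2
  4 = 2 · 2 + 0
gcd(358, 80) = 2.
Track Bezout coefficients alongside the remainders: start with r₀ = 358 = a·1 + b·0 (s = 1, t = 0) and r₁ = 80 = a·0 + b·1 (s = 0, t = 1); each new remainder r_{k+1} = r_{k-1} − q_k·r_k inherits s_{k+1} = s_{k-1} − q_k·s_k, t_{k+1} = t_{k-1} − q_k·t_k, so r_k = a·s_k + b·t_k at every step:
  q = 4: r = 38, s = 1 − 4·0 = 1, t = 0 − 4·1 = -4  (check: 358·1 + 80·(-4) = 38)
  q = 2: r = 4, s = 0 − 2·1 = -2, t = 1 − 2·(-4) = 9  (check: 358·(-2) + 80·9 = 4)
  q = 9: r = 2, s = 1 − 9·(-2) = 19, t = -4 − 9·9 = -85  (check: 358·19 + 80·(-85) = 2)
The row with r = 2 (the gcd) gives the Bezout coefficients s = 19, t = -85.
Result: 358 · (19) + 80 · (-85) = 2.

gcd(358, 80) = 2; s = 19, t = -85 (check: 358·19 + 80·(-85) = 2).


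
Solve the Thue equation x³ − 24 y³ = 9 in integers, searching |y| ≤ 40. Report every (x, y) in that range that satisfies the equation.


The equation is x³ - 24y³ = 9. For fixed y, x³ = 24·y³ + 9, so a solution requires the RHS to be a perfect cube.
Strategy: iterate y from -40 to 40, compute RHS = 24·y³ + 9, and check whether it is a (positive or negative) perfect cube.
Check small values of y:
  y = 0: RHS = 9 is not a perfect cube.
  y = 1: RHS = 33 is not a perfect cube.
  y = -1: RHS = -15 is not a perfect cube.
  y = 2: RHS = 201 is not a perfect cube.
  y = -2: RHS = -183 is not a perfect cube.
  y = 3: RHS = 657 is not a perfect cube.
  y = -3: RHS = -639 is not a perfect cube.
Continuing the search up to |y| = 40 finds no solutions either.
No (x, y) in the scanned range satisfies the equation.

No integer solutions with |y| ≤ 40.


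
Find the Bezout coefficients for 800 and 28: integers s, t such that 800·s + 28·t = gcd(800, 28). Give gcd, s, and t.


Euclidean algorithm on (800, 28) — divide until remainder is 0:
  800 = 28 · 28 + 16
  28 = 1 · 16 + 12
  16 = 1 · 12 + 4
  12 = 3 · 4 + 0
gcd(800, 28) = 4.
Track Bezout coefficients alongside the remainders: start with r₀ = 800 = a·1 + b·0 (s = 1, t = 0) and r₁ = 28 = a·0 + b·1 (s = 0, t = 1); each new remainder r_{k+1} = r_{k-1} − q_k·r_k inherits s_{k+1} = s_{k-1} − q_k·s_k, t_{k+1} = t_{k-1} − q_k·t_k, so r_k = a·s_k + b·t_k at every step:
  q = 28: r = 16, s = 1 − 28·0 = 1, t = 0 − 28·1 = -28  (check: 800·1 + 28·(-28) = 16)
  q = 1: r = 12, s = 0 − 1·1 = -1, t = 1 − 1·(-28) = 29  (check: 800·(-1) + 28·29 = 12)
  q = 1: r = 4, s = 1 − 1·(-1) = 2, t = -28 − 1·29 = -57  (check: 800·2 + 28·(-57) = 4)
The row with r = 4 (the gcd) gives the Bezout coefficients s = 2, t = -57.
Result: 800 · (2) + 28 · (-57) = 4.

gcd(800, 28) = 4; s = 2, t = -57 (check: 800·2 + 28·(-57) = 4).


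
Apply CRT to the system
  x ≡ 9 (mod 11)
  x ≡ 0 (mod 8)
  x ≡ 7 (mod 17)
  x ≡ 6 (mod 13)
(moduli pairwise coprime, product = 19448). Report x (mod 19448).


Product of moduli M = 11 · 8 · 17 · 13 = 19448.
Merge one congruence at a time:
  Start: x ≡ 9 (mod 11).
  Combine with x ≡ 0 (mod 8); new modulus lcm = 88.
    Write x = 9 + 11·t and substitute into x ≡ 0 (mod 8): 11·t ≡ 0 − 9 = -9 (mod 8).
    Reduce coefficients mod 8: 3·t ≡ 7 (mod 8).
    The inverse of 3 mod 8 is 3 (since 3·3 = 9 = 1·8 + 1), so t ≡ 3·7 = 21 ≡ 5 (mod 8).
    Then x = 9 + 11·5 = 64, valid modulo lcm(11, 8) = 88: x ≡ 64 (mod 88).
  Combine with x ≡ 7 (mod 17); new modulus lcm = 1496.
    Write x = 64 + 88·t and substitute into x ≡ 7 (mod 17): 88·t ≡ 7 − 64 = -57 (mod 17).
    Reduce coefficients mod 17: 3·t ≡ 11 (mod 17).
    The inverse of 3 mod 17 is 6 (since 3·6 = 18 = 1·17 + 1), so t ≡ 6·11 = 66 ≡ 15 (mod 17).
    Then x = 64 + 88·15 = 1384, valid modulo lcm(88, 17) = 1496: x ≡ 1384 (mod 1496).
  Combine with x ≡ 6 (mod 13); new modulus lcm = 19448.
    Write x = 1384 + 1496·t and substitute into x ≡ 6 (mod 13): 1496·t ≡ 6 − 1384 = -1378 (mod 13).
    Reduce coefficients mod 13: 1·t ≡ 0 (mod 13).
    So t ≡ 0 (mod 13).
    Then x = 1384 + 1496·0 = 1384, valid modulo lcm(1496, 13) = 19448: x ≡ 1384 (mod 19448).
Verify against each original: 1384 mod 11 = 9, 1384 mod 8 = 0, 1384 mod 17 = 7, 1384 mod 13 = 6.

x ≡ 1384 (mod 19448).


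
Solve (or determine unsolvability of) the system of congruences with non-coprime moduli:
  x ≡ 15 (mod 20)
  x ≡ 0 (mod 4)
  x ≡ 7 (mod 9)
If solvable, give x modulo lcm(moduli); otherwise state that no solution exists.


Moduli 20, 4, 9 are not pairwise coprime, so CRT works modulo lcm(m_i) when all pairwise compatibility conditions hold.
Pairwise compatibility: gcd(m_i, m_j) must divide a_i - a_j for every pair.
Merge one congruence at a time:
  Start: x ≡ 15 (mod 20).
  Combine with x ≡ 0 (mod 4): gcd(20, 4) = 4, and 0 - 15 = -15 is NOT divisible by 4.
    ⇒ system is inconsistent (no integer solution).

No solution (the system is inconsistent).


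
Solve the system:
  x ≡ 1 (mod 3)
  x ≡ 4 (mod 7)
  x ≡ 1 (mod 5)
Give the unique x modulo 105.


Moduli 3, 7, 5 are pairwise coprime; by CRT there is a unique solution modulo M = 3 · 7 · 5 = 105.
Solve pairwise, accumulating the modulus:
  Start with x ≡ 1 (mod 3).
  Combine with x ≡ 4 (mod 7): since gcd(3, 7) = 1, we get a unique residue mod 21.
    Write x = 1 + 3·t and substitute into x ≡ 4 (mod 7): 3·t ≡ 4 − 1 = 3 (mod 7).
    The inverse of 3 mod 7 is 5 (since 3·5 = 15 = 2·7 + 1), so t ≡ 5·3 = 15 ≡ 1 (mod 7).
    Then x = 1 + 3·1 = 4, valid modulo lcm(3, 7) = 21: x ≡ 4 (mod 21).
  Combine with x ≡ 1 (mod 5): since gcd(21, 5) = 1, we get a unique residue mod 105.
    Write x = 4 + 21·t and substitute into x ≡ 1 (mod 5): 21·t ≡ 1 − 4 = -3 (mod 5).
    Reduce coefficients mod 5: 1·t ≡ 2 (mod 5).
    So t ≡ 2 (mod 5).
    Then x = 4 + 21·2 = 46, valid modulo lcm(21, 5) = 105: x ≡ 46 (mod 105).
Verify: 46 mod 3 = 1 ✓, 46 mod 7 = 4 ✓, 46 mod 5 = 1 ✓.

x ≡ 46 (mod 105).


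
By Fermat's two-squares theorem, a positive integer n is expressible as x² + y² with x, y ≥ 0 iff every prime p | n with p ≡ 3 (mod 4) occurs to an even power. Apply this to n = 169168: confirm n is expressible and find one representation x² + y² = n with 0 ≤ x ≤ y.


Step 1: Factor n = 169168 = 2^4 · 97 · 109.
Step 2: Check the mod-4 condition on each prime factor: 2 = 2 (special); 97 ≡ 1 (mod 4), exponent 1; 109 ≡ 1 (mod 4), exponent 1.
All primes ≡ 3 (mod 4) appear to even exponent (or don't appear), so by the two-squares theorem n IS expressible as a sum of two squares.
Step 3: Build a representation. Group n = k² · m with k = 4 and m = 97 · 109 = 10573 (a product of primes ≡ 1 (mod 4)); a representation of m scales to one of n via (k·x)² + (k·y)² = k²(x² + y²). Each prime p ≡ 1 (mod 4) is itself a sum of two squares; find a² by testing p − a² for a perfect square:
  97: 97 − 1² = 96, 97 − 2² = 93, 97 − 3² = 88, 97 − 4² = 81 = 9² ⇒ 97 = 4² + 9².
  109: 109 − 1² = 108, 109 − 2² = 105, 109 − 3² = 100 = 10² ⇒ 109 = 3² + 10².
  Combine using the Brahmagupta–Fibonacci identity (a² + b²)(c² + d²) = (ac − bd)² + (ad + bc)² = (ac + bd)² + (ad − bc)²:
  97 · 109 = 10573: from (4² + 9²)(3² + 10²), take (4·3 − 9·10, 4·10 + 9·3) = (12 − 90, 40 + 27) = (-78, 67); dropping signs (only squares matter) gives (78, 67); check 78² + 67² = 6084 + 4489 = 10573 ✓.
  Scale by k = 4: (4·78, 4·67) = (312, 268).
Step 4: Order so x ≤ y and verify: 268² + 312² = 71824 + 97344 = 169168 = n. ✓

n = 169168 = 268² + 312² (one valid representation with x ≤ y).


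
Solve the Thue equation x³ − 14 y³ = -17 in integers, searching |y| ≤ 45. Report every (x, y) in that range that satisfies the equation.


The equation is x³ - 14y³ = -17. For fixed y, x³ = 14·y³ − 17, so a solution requires the RHS to be a perfect cube.
Strategy: iterate y from -45 to 45, compute RHS = 14·y³ − 17, and check whether it is a (positive or negative) perfect cube.
Check small values of y:
  y = 0: RHS = -17 is not a perfect cube.
  y = 1: RHS = -3 is not a perfect cube.
  y = -1: RHS = -31 is not a perfect cube.
  y = 2: RHS = 95 is not a perfect cube.
  y = -2: RHS = -129 is not a perfect cube.
  y = 3: RHS = 361 is not a perfect cube.
  y = -3: RHS = -395 is not a perfect cube.
Continuing the search up to |y| = 45 finds no solutions either.
No (x, y) in the scanned range satisfies the equation.

No integer solutions with |y| ≤ 45.


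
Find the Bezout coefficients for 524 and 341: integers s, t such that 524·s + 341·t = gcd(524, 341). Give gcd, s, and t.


Euclidean algorithm on (524, 341) — divide until remainder is 0:
  524 = 1 · 341 + 183
  341 = 1 · 183 + 158
  183 = 1 · 158 + 25
  158 = 6 · 25 + 8
  25 = 3 · 8 + 1
  8 = 8 · 1 + 0
gcd(524, 341) = 1.
Track Bezout coefficients alongside the remainders: start with r₀ = 524 = a·1 + b·0 (s = 1, t = 0) and r₁ = 341 = a·0 + b·1 (s = 0, t = 1); each new remainder r_{k+1} = r_{k-1} − q_k·r_k inherits s_{k+1} = s_{k-1} − q_k·s_k, t_{k+1} = t_{k-1} − q_k·t_k, so r_k = a·s_k + b·t_k at every step:
  q = 1: r = 183, s = 1 − 1·0 = 1, t = 0 − 1·1 = -1  (check: 524·1 + 341·(-1) = 183)
  q = 1: r = 158, s = 0 − 1·1 = -1, t = 1 − 1·(-1) = 2  (check: 524·(-1) + 341·2 = 158)
  q = 1: r = 25, s = 1 − 1·(-1) = 2, t = -1 − 1·2 = -3  (check: 524·2 + 341·(-3) = 25)
  q = 6: r = 8, s = -1 − 6·2 = -13, t = 2 − 6·(-3) = 20  (check: 524·(-13) + 341·20 = 8)
  q = 3: r = 1, s = 2 − 3·(-13) = 41, t = -3 − 3·20 = -63  (check: 524·41 + 341·(-63) = 1)
The row with r = 1 (the gcd) gives the Bezout coefficients s = 41, t = -63.
Result: 524 · (41) + 341 · (-63) = 1.

gcd(524, 341) = 1; s = 41, t = -63 (check: 524·41 + 341·(-63) = 1).


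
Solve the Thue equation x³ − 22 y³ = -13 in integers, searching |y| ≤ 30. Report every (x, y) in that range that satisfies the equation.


The equation is x³ - 22y³ = -13. For fixed y, x³ = 22·y³ − 13, so a solution requires the RHS to be a perfect cube.
Strategy: iterate y from -30 to 30, compute RHS = 22·y³ − 13, and check whether it is a (positive or negative) perfect cube.
Check small values of y:
  y = 0: RHS = -13 is not a perfect cube.
  y = 1: RHS = 9 is not a perfect cube.
  y = -1: RHS = -35 is not a perfect cube.
  y = 2: RHS = 163 is not a perfect cube.
  y = -2: RHS = -189 is not a perfect cube.
  y = 3: RHS = 581 is not a perfect cube.
  y = -3: RHS = -607 is not a perfect cube.
Continuing the search up to |y| = 30 finds no solutions either.
No (x, y) in the scanned range satisfies the equation.

No integer solutions with |y| ≤ 30.


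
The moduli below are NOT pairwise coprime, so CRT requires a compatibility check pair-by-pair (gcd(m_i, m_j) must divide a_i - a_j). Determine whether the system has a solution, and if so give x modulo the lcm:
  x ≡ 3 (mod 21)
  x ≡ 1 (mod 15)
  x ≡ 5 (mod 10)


Moduli 21, 15, 10 are not pairwise coprime, so CRT works modulo lcm(m_i) when all pairwise compatibility conditions hold.
Pairwise compatibility: gcd(m_i, m_j) must divide a_i - a_j for every pair.
Merge one congruence at a time:
  Start: x ≡ 3 (mod 21).
  Combine with x ≡ 1 (mod 15): gcd(21, 15) = 3, and 1 - 3 = -2 is NOT divisible by 3.
    ⇒ system is inconsistent (no integer solution).

No solution (the system is inconsistent).


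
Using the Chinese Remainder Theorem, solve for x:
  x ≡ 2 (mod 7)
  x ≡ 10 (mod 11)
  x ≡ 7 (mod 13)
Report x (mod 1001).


Moduli 7, 11, 13 are pairwise coprime; by CRT there is a unique solution modulo M = 7 · 11 · 13 = 1001.
Solve pairwise, accumulating the modulus:
  Start with x ≡ 2 (mod 7).
  Combine with x ≡ 10 (mod 11): since gcd(7, 11) = 1, we get a unique residue mod 77.
    Write x = 2 + 7·t and substitute into x ≡ 10 (mod 11): 7·t ≡ 10 − 2 = 8 (mod 11).
    The inverse of 7 mod 11 is 8 (since 7·8 = 56 = 5·11 + 1), so t ≡ 8·8 = 64 ≡ 9 (mod 11).
    Then x = 2 + 7·9 = 65, valid modulo lcm(7, 11) = 77: x ≡ 65 (mod 77).
  Combine with x ≡ 7 (mod 13): since gcd(77, 13) = 1, we get a unique residue mod 1001.
    Write x = 65 + 77·t and substitute into x ≡ 7 (mod 13): 77·t ≡ 7 − 65 = -58 (mod 13).
    Reduce coefficients mod 13: 12·t ≡ 7 (mod 13).
    The inverse of 12 mod 13 is 12 (since 12·12 = 144 = 11·13 + 1), so t ≡ 12·7 = 84 ≡ 6 (mod 13).
    Then x = 65 + 77·6 = 527, valid modulo lcm(77, 13) = 1001: x ≡ 527 (mod 1001).
Verify: 527 mod 7 = 2 ✓, 527 mod 11 = 10 ✓, 527 mod 13 = 7 ✓.

x ≡ 527 (mod 1001).


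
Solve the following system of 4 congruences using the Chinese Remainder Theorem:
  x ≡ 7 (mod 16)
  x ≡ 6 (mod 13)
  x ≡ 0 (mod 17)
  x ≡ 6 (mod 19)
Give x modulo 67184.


Product of moduli M = 16 · 13 · 17 · 19 = 67184.
Merge one congruence at a time:
  Start: x ≡ 7 (mod 16).
  Combine with x ≡ 6 (mod 13); new modulus lcm = 208.
    Write x = 7 + 16·t and substitute into x ≡ 6 (mod 13): 16·t ≡ 6 − 7 = -1 (mod 13).
    Reduce coefficients mod 13: 3·t ≡ 12 (mod 13).
    The inverse of 3 mod 13 is 9 (since 3·9 = 27 = 2·13 + 1), so t ≡ 9·12 = 108 ≡ 4 (mod 13).
    Then x = 7 + 16·4 = 71, valid modulo lcm(16, 13) = 208: x ≡ 71 (mod 208).
  Combine with x ≡ 0 (mod 17); new modulus lcm = 3536.
    Write x = 71 + 208·t and substitute into x ≡ 0 (mod 17): 208·t ≡ 0 − 71 = -71 (mod 17).
    Reduce coefficients mod 17: 4·t ≡ 14 (mod 17).
    The inverse of 4 mod 17 is 13 (since 4·13 = 52 = 3·17 + 1), so t ≡ 13·14 = 182 ≡ 12 (mod 17).
    Then x = 71 + 208·12 = 2567, valid modulo lcm(208, 17) = 3536: x ≡ 2567 (mod 3536).
  Combine with x ≡ 6 (mod 19); new modulus lcm = 67184.
    Write x = 2567 + 3536·t and substitute into x ≡ 6 (mod 19): 3536·t ≡ 6 − 2567 = -2561 (mod 19).
    Reduce coefficients mod 19: 2·t ≡ 4 (mod 19).
    The inverse of 2 mod 19 is 10 (since 2·10 = 20 = 1·19 + 1), so t ≡ 10·4 = 40 ≡ 2 (mod 19).
    Then x = 2567 + 3536·2 = 9639, valid modulo lcm(3536, 19) = 67184: x ≡ 9639 (mod 67184).
Verify against each original: 9639 mod 16 = 7, 9639 mod 13 = 6, 9639 mod 17 = 0, 9639 mod 19 = 6.

x ≡ 9639 (mod 67184).


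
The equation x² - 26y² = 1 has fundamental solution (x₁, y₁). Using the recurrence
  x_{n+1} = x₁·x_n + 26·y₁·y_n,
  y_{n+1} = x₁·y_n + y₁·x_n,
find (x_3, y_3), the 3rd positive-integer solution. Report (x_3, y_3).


Step 1: Find the fundamental solution (x₁, y₁) of x² - 26y² = 1.
  Expand √26 as a continued fraction. a₀ = ⌊√26⌋ = 5; iterate m_{k+1} = d_k·a_k − m_k, d_{k+1} = (26 − m_{k+1}²)/d_k, a_{k+1} = ⌊(a₀ + m_{k+1})/d_{k+1}⌋ (starting m₀ = 0, d₀ = 1), with convergents p_k = a_k·p_{k-1} + p_{k-2}, q_k = a_k·q_{k-1} + q_{k-2} (p₋₁ = 1, q₋₁ = 0):
  k = 0: a₀ = 5; p₀/q₀ = 5/1; p₀² − 26·q₀² = 25 − 26 = -1.
  k = 1: m = 5, d = 1, a = ⌊(5 + 5)/1⌋ = 10; p/q = (10·5 + 1)/(10·1 + 0) = 51/10; p² − 26·q² = 2601 − 2600 = 1.
  The first convergent with p² − 26·q² = 1 gives the fundamental solution (x₁, y₁) = (51, 10).
Step 2: Apply the recurrence (x_{n+1}, y_{n+1}) = (x₁x_n + 26y₁y_n, x₁y_n + y₁x_n) repeatedly.
  From (x_1, y_1) = (51, 10): x_2 = 51·51 + 26·10·10 = 5201; y_2 = 51·10 + 10·51 = 1020.
  From (x_2, y_2) = (5201, 1020): x_3 = 51·5201 + 26·10·1020 = 530451; y_3 = 51·1020 + 10·5201 = 104030.
Step 3: Verify x_3² - 26·y_3² = 281378263401 - 281378263400 = 1 (should be 1). ✓

(x_1, y_1) = (51, 10); (x_3, y_3) = (530451, 104030).


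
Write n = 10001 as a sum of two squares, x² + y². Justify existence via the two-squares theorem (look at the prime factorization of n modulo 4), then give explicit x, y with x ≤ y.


Step 1: Factor n = 10001 = 73 · 137.
Step 2: Check the mod-4 condition on each prime factor: 73 ≡ 1 (mod 4), exponent 1; 137 ≡ 1 (mod 4), exponent 1.
All primes ≡ 3 (mod 4) appear to even exponent (or don't appear), so by the two-squares theorem n IS expressible as a sum of two squares.
Step 3: Build a representation. Here n = 73 · 137 is a product of primes ≡ 1 (mod 4). Each prime p ≡ 1 (mod 4) is itself a sum of two squares; find a² by testing p − a² for a perfect square:
  73: 73 − 1² = 72, 73 − 2² = 69, 73 − 3² = 64 = 8² ⇒ 73 = 3² + 8².
  137: 137 − 1² = 136, 137 − 2² = 133, 137 − 3² = 128, 137 − 4² = 121 = 11² ⇒ 137 = 4² + 11².
  Combine using the Brahmagupta–Fibonacci identity (a² + b²)(c² + d²) = (ac − bd)² + (ad + bc)² = (ac + bd)² + (ad − bc)²:
  73 · 137 = 10001: from (3² + 8²)(4² + 11²), take (3·4 − 8·11, 3·11 + 8·4) = (12 − 88, 33 + 32) = (-76, 65); dropping signs (only squares matter) gives (76, 65); check 76² + 65² = 5776 + 4225 = 10001 ✓.
Step 4: Order so x ≤ y and verify: 65² + 76² = 4225 + 5776 = 10001 = n. ✓

n = 10001 = 65² + 76² (one valid representation with x ≤ y).
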